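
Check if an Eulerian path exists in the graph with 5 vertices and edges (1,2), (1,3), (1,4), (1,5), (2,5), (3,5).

Step 1: Find the degree of each vertex:
  deg(1) = 4
  deg(2) = 2
  deg(3) = 2
  deg(4) = 1
  deg(5) = 3

Step 2: Count vertices with odd degree:
  Odd-degree vertices: 4, 5 (2 total)

Step 3: Apply Euler's theorem:
  - Eulerian circuit exists iff graph is connected and all vertices have even degree
  - Eulerian path exists iff graph is connected and has 0 or 2 odd-degree vertices

Graph is connected with exactly 2 odd-degree vertices (4, 5).
Eulerian path exists (starting and ending at the odd-degree vertices), but no Eulerian circuit.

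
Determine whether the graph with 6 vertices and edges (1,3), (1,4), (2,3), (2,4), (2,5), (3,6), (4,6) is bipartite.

Step 1: Attempt 2-coloring using BFS:
  Start at vertex 1, assign color 0
  Color vertex 3 with color 1 (neighbor of 1)
  Color vertex 4 with color 1 (neighbor of 1)
  Color vertex 2 with color 0 (neighbor of 3)
  Color vertex 6 with color 0 (neighbor of 3)
  Color vertex 5 with color 1 (neighbor of 2)

Step 2: 2-coloring succeeded. No conflicts found.
  Set A (color 0): {1, 2, 6}
  Set B (color 1): {3, 4, 5}

The graph is bipartite with partition {1, 2, 6}, {3, 4, 5}.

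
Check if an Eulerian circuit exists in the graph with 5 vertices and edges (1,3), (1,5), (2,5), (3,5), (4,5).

Step 1: Find the degree of each vertex:
  deg(1) = 2
  deg(2) = 1
  deg(3) = 2
  deg(4) = 1
  deg(5) = 4

Step 2: Count vertices with odd degree:
  Odd-degree vertices: 2, 4 (2 total)

Step 3: Apply Euler's theorem:
  - Eulerian circuit exists iff graph is connected and all vertices have even degree
  - Eulerian path exists iff graph is connected and has 0 or 2 odd-degree vertices

Graph is connected with exactly 2 odd-degree vertices (2, 4).
Eulerian path exists (starting and ending at the odd-degree vertices), but no Eulerian circuit.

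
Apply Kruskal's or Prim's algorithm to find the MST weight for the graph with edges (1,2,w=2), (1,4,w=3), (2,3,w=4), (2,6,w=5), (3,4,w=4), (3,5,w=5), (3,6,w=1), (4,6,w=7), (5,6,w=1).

Apply Kruskal's algorithm (sort edges by weight, add if no cycle):

Sorted edges by weight:
  (3,6) w=1
  (5,6) w=1
  (1,2) w=2
  (1,4) w=3
  (2,3) w=4
  (3,4) w=4
  (2,6) w=5
  (3,5) w=5
  (4,6) w=7

Add edge (3,6) w=1 -- no cycle. Running total: 1
Add edge (5,6) w=1 -- no cycle. Running total: 2
Add edge (1,2) w=2 -- no cycle. Running total: 4
Add edge (1,4) w=3 -- no cycle. Running total: 7
Add edge (2,3) w=4 -- no cycle. Running total: 11

MST edges: (3,6,w=1), (5,6,w=1), (1,2,w=2), (1,4,w=3), (2,3,w=4)
Total MST weight: 1 + 1 + 2 + 3 + 4 = 11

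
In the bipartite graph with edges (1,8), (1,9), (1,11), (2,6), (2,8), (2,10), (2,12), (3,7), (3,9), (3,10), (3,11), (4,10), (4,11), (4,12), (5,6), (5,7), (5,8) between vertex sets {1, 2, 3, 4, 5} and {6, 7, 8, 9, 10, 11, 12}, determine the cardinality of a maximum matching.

Step 1: List the neighbors of each left vertex:
  1: 8, 9, 11
  2: 6, 8, 10, 12
  3: 7, 9, 10, 11
  4: 10, 11, 12
  5: 6, 7, 8

Step 2: Greedily match left vertices, then look for augmenting paths:
  Match 1 -- 8
  Match 2 -- 12
  Match 3 -- 7
  Match 4 -- 10
  Match 5 -- 6
  No augmenting path remains.

Step 3: Verify this is maximum:
  Matching size 5 = min(|L|, |R|) = min(5, 7), which is an upper bound, so this matching is maximum.

Maximum matching: {(1,8), (2,12), (3,7), (4,10), (5,6)}
Size: 5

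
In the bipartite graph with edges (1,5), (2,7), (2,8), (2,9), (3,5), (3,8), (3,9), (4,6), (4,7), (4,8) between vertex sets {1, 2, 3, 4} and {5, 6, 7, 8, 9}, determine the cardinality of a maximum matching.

Step 1: List the neighbors of each left vertex:
  1: 5
  2: 7, 8, 9
  3: 5, 8, 9
  4: 6, 7, 8

Step 2: Greedily match left vertices, then look for augmenting paths:
  Match 1 -- 5
  Match 2 -- 7
  Match 3 -- 8
  Match 4 -- 6
  No augmenting path remains.

Step 3: Verify this is maximum:
  Matching size 4 = min(|L|, |R|) = min(4, 5), which is an upper bound, so this matching is maximum.

Maximum matching: {(1,5), (2,7), (3,8), (4,6)}
Size: 4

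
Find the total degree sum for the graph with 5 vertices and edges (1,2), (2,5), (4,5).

Step 1: Count edges incident to each vertex:
  deg(1) = 1 (neighbors: 2)
  deg(2) = 2 (neighbors: 1, 5)
  deg(3) = 0 (neighbors: none)
  deg(4) = 1 (neighbors: 5)
  deg(5) = 2 (neighbors: 2, 4)

Step 2: Sum all degrees:
  1 + 2 + 0 + 1 + 2 = 6

Verification: sum of degrees = 2 * |E| = 2 * 3 = 6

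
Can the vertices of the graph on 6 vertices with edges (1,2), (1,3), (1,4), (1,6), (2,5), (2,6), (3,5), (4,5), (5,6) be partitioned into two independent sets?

Step 1: Attempt 2-coloring using BFS:
  Start at vertex 1, assign color 0
  Color vertex 2 with color 1 (neighbor of 1)
  Color vertex 3 with color 1 (neighbor of 1)
  Color vertex 4 with color 1 (neighbor of 1)
  Color vertex 6 with color 1 (neighbor of 1)
  Color vertex 5 with color 0 (neighbor of 2)

Step 2: Conflict found! Vertices 2 and 6 are adjacent but have the same color.
This means the graph contains an odd cycle.

The graph is NOT bipartite.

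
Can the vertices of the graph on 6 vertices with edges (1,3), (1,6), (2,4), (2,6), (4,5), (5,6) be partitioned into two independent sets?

Step 1: Attempt 2-coloring using BFS:
  Start at vertex 1, assign color 0
  Color vertex 3 with color 1 (neighbor of 1)
  Color vertex 6 with color 1 (neighbor of 1)
  Color vertex 2 with color 0 (neighbor of 6)
  Color vertex 5 with color 0 (neighbor of 6)
  Color vertex 4 with color 1 (neighbor of 2)

Step 2: 2-coloring succeeded. No conflicts found.
  Set A (color 0): {1, 2, 5}
  Set B (color 1): {3, 4, 6}

The graph is bipartite with partition {1, 2, 5}, {3, 4, 6}.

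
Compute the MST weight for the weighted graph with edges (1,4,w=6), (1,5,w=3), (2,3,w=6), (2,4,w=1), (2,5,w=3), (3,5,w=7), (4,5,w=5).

Apply Kruskal's algorithm (sort edges by weight, add if no cycle):

Sorted edges by weight:
  (2,4) w=1
  (1,5) w=3
  (2,5) w=3
  (4,5) w=5
  (1,4) w=6
  (2,3) w=6
  (3,5) w=7

Add edge (2,4) w=1 -- no cycle. Running total: 1
Add edge (1,5) w=3 -- no cycle. Running total: 4
Add edge (2,5) w=3 -- no cycle. Running total: 7
Skip edge (4,5) w=5 -- would create cycle
Skip edge (1,4) w=6 -- would create cycle
Add edge (2,3) w=6 -- no cycle. Running total: 13

MST edges: (2,4,w=1), (1,5,w=3), (2,5,w=3), (2,3,w=6)
Total MST weight: 1 + 3 + 3 + 6 = 13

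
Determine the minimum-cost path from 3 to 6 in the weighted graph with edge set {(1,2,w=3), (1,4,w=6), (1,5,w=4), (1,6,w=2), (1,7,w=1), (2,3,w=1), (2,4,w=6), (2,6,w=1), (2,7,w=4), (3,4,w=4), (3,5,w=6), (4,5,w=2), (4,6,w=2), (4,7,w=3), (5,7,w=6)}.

Step 1: Build adjacency list with weights:
  1: 2(w=3), 4(w=6), 5(w=4), 6(w=2), 7(w=1)
  2: 1(w=3), 3(w=1), 4(w=6), 6(w=1), 7(w=4)
  3: 2(w=1), 4(w=4), 5(w=6)
  4: 1(w=6), 2(w=6), 3(w=4), 5(w=2), 6(w=2), 7(w=3)
  5: 1(w=4), 3(w=6), 4(w=2), 7(w=6)
  6: 1(w=2), 2(w=1), 4(w=2)
  7: 1(w=1), 2(w=4), 4(w=3), 5(w=6)

Step 2: Apply Dijkstra's algorithm from vertex 3:
  Visit vertex 3 (distance=0)
    Update dist[2] = 1
    Update dist[4] = 4
    Update dist[5] = 6
  Visit vertex 2 (distance=1)
    Update dist[1] = 4
    Update dist[6] = 2
    Update dist[7] = 5
  Visit vertex 6 (distance=2)

Step 3: Shortest path: 3 -> 2 -> 6
Total weight: 1 + 1 = 2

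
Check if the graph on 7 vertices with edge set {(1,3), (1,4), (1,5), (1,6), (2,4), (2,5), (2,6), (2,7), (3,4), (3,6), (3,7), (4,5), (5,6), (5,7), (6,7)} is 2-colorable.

Step 1: Attempt 2-coloring using BFS:
  Start at vertex 1, assign color 0
  Color vertex 3 with color 1 (neighbor of 1)
  Color vertex 4 with color 1 (neighbor of 1)
  Color vertex 5 with color 1 (neighbor of 1)
  Color vertex 6 with color 1 (neighbor of 1)

Step 2: Conflict found! Vertices 3 and 4 are adjacent but have the same color.
This means the graph contains an odd cycle.

The graph is NOT bipartite.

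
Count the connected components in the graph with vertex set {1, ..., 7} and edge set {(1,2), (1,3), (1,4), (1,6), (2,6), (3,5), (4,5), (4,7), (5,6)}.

Step 1: Build adjacency list from edges:
  1: 2, 3, 4, 6
  2: 1, 6
  3: 1, 5
  4: 1, 5, 7
  5: 3, 4, 6
  6: 1, 2, 5
  7: 4

Step 2: Run BFS/DFS from vertex 1:
  Visited: {1, 2, 3, 4, 6, 5, 7}
  Reached 7 of 7 vertices

Step 3: All 7 vertices reached from vertex 1, so the graph is connected.
Number of connected components: 1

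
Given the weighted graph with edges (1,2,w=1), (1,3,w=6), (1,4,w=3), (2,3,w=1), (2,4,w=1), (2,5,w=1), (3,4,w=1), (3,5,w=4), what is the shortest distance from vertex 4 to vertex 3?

Step 1: Build adjacency list with weights:
  1: 2(w=1), 3(w=6), 4(w=3)
  2: 1(w=1), 3(w=1), 4(w=1), 5(w=1)
  3: 1(w=6), 2(w=1), 4(w=1), 5(w=4)
  4: 1(w=3), 2(w=1), 3(w=1)
  5: 2(w=1), 3(w=4)

Step 2: Apply Dijkstra's algorithm from vertex 4:
  Visit vertex 4 (distance=0)
    Update dist[1] = 3
    Update dist[2] = 1
    Update dist[3] = 1
  Visit vertex 2 (distance=1)
    Update dist[1] = 2
    Update dist[5] = 2
  Visit vertex 3 (distance=1)

Step 3: Shortest path: 4 -> 3
Total weight: 1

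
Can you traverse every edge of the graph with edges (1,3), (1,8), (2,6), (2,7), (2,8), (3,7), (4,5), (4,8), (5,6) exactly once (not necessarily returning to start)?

Step 1: Find the degree of each vertex:
  deg(1) = 2
  deg(2) = 3
  deg(3) = 2
  deg(4) = 2
  deg(5) = 2
  deg(6) = 2
  deg(7) = 2
  deg(8) = 3

Step 2: Count vertices with odd degree:
  Odd-degree vertices: 2, 8 (2 total)

Step 3: Apply Euler's theorem:
  - Eulerian circuit exists iff graph is connected and all vertices have even degree
  - Eulerian path exists iff graph is connected and has 0 or 2 odd-degree vertices

Graph is connected with exactly 2 odd-degree vertices (2, 8).
Eulerian path exists (starting and ending at the odd-degree vertices), but no Eulerian circuit.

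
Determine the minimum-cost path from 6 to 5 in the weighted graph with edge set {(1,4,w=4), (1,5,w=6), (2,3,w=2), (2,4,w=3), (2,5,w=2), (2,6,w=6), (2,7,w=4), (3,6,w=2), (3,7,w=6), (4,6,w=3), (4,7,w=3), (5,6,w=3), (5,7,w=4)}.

Step 1: Build adjacency list with weights:
  1: 4(w=4), 5(w=6)
  2: 3(w=2), 4(w=3), 5(w=2), 6(w=6), 7(w=4)
  3: 2(w=2), 6(w=2), 7(w=6)
  4: 1(w=4), 2(w=3), 6(w=3), 7(w=3)
  5: 1(w=6), 2(w=2), 6(w=3), 7(w=4)
  6: 2(w=6), 3(w=2), 4(w=3), 5(w=3)
  7: 2(w=4), 3(w=6), 4(w=3), 5(w=4)

Step 2: Apply Dijkstra's algorithm from vertex 6:
  Visit vertex 6 (distance=0)
    Update dist[2] = 6
    Update dist[3] = 2
    Update dist[4] = 3
    Update dist[5] = 3
  Visit vertex 3 (distance=2)
    Update dist[2] = 4
    Update dist[7] = 8
  Visit vertex 4 (distance=3)
    Update dist[1] = 7
    Update dist[7] = 6
  Visit vertex 5 (distance=3)

Step 3: Shortest path: 6 -> 5
Total weight: 3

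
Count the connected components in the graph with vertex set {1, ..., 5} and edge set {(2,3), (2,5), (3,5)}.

Step 1: Build adjacency list from edges:
  1: (none)
  2: 3, 5
  3: 2, 5
  4: (none)
  5: 2, 3

Step 2: Run BFS/DFS from vertex 1:
  Visited: {1}
  Reached 1 of 5 vertices

Step 3: Only 1 of 5 vertices reached. Graph is disconnected.
Connected components: {1}, {2, 3, 5}, {4}
Number of connected components: 3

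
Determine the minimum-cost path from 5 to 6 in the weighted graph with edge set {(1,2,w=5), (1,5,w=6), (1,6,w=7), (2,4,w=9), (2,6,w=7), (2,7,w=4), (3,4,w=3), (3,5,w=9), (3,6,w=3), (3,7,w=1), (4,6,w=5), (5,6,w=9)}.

Step 1: Build adjacency list with weights:
  1: 2(w=5), 5(w=6), 6(w=7)
  2: 1(w=5), 4(w=9), 6(w=7), 7(w=4)
  3: 4(w=3), 5(w=9), 6(w=3), 7(w=1)
  4: 2(w=9), 3(w=3), 6(w=5)
  5: 1(w=6), 3(w=9), 6(w=9)
  6: 1(w=7), 2(w=7), 3(w=3), 4(w=5), 5(w=9)
  7: 2(w=4), 3(w=1)

Step 2: Apply Dijkstra's algorithm from vertex 5:
  Visit vertex 5 (distance=0)
    Update dist[1] = 6
    Update dist[3] = 9
    Update dist[6] = 9
  Visit vertex 1 (distance=6)
    Update dist[2] = 11
  Visit vertex 3 (distance=9)
    Update dist[4] = 12
    Update dist[7] = 10
  Visit vertex 6 (distance=9)

Step 3: Shortest path: 5 -> 6
Total weight: 9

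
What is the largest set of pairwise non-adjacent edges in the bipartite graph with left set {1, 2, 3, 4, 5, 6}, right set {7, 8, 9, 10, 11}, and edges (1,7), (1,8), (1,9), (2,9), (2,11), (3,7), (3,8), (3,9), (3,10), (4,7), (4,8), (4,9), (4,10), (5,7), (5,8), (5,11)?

Step 1: List the neighbors of each left vertex:
  1: 7, 8, 9
  2: 9, 11
  3: 7, 8, 9, 10
  4: 7, 8, 9, 10
  5: 7, 8, 11
  6: (none)

Step 2: Greedily match left vertices, then look for augmenting paths:
  Match 1 -- 7
  Match 2 -- 9
  Match 3 -- 8
  Match 4 -- 10
  Match 5 -- 11
  No augmenting path remains.

Step 3: Verify this is maximum:
  Matching size 5 = min(|L|, |R|) = min(6, 5), which is an upper bound, so this matching is maximum.

Maximum matching: {(1,7), (2,9), (3,8), (4,10), (5,11)}
Size: 5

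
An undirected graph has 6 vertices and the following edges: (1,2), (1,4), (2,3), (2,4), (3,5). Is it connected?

Step 1: Build adjacency list from edges:
  1: 2, 4
  2: 1, 3, 4
  3: 2, 5
  4: 1, 2
  5: 3
  6: (none)

Step 2: Run BFS/DFS from vertex 1:
  Visited: {1, 2, 4, 3, 5}
  Reached 5 of 6 vertices

Step 3: Only 5 of 6 vertices reached. Graph is disconnected.
Connected components: {1, 2, 3, 4, 5}, {6}
Answer: No, the graph is not connected (2 components).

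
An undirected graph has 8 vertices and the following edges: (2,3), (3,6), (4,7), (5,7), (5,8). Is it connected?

Step 1: Build adjacency list from edges:
  1: (none)
  2: 3
  3: 2, 6
  4: 7
  5: 7, 8
  6: 3
  7: 4, 5
  8: 5

Step 2: Run BFS/DFS from vertex 1:
  Visited: {1}
  Reached 1 of 8 vertices

Step 3: Only 1 of 8 vertices reached. Graph is disconnected.
Connected components: {1}, {2, 3, 6}, {4, 5, 7, 8}
Answer: No, the graph is not connected (3 components).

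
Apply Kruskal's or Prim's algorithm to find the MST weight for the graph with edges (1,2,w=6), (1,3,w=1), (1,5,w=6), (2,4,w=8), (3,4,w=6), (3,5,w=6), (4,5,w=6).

Apply Kruskal's algorithm (sort edges by weight, add if no cycle):

Sorted edges by weight:
  (1,3) w=1
  (1,5) w=6
  (1,2) w=6
  (3,4) w=6
  (3,5) w=6
  (4,5) w=6
  (2,4) w=8

Add edge (1,3) w=1 -- no cycle. Running total: 1
Add edge (1,5) w=6 -- no cycle. Running total: 7
Add edge (1,2) w=6 -- no cycle. Running total: 13
Add edge (3,4) w=6 -- no cycle. Running total: 19

MST edges: (1,3,w=1), (1,5,w=6), (1,2,w=6), (3,4,w=6)
Total MST weight: 1 + 6 + 6 + 6 = 19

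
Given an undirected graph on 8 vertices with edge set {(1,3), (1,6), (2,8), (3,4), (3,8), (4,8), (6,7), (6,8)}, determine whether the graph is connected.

Step 1: Build adjacency list from edges:
  1: 3, 6
  2: 8
  3: 1, 4, 8
  4: 3, 8
  5: (none)
  6: 1, 7, 8
  7: 6
  8: 2, 3, 4, 6

Step 2: Run BFS/DFS from vertex 1:
  Visited: {1, 3, 6, 4, 8, 7, 2}
  Reached 7 of 8 vertices

Step 3: Only 7 of 8 vertices reached. Graph is disconnected.
Connected components: {1, 2, 3, 4, 6, 7, 8}, {5}
Answer: No, the graph is not connected (2 components).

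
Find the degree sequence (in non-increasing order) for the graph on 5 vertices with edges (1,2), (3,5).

Step 1: Count edges incident to each vertex:
  deg(1) = 1 (neighbors: 2)
  deg(2) = 1 (neighbors: 1)
  deg(3) = 1 (neighbors: 5)
  deg(4) = 0 (neighbors: none)
  deg(5) = 1 (neighbors: 3)

Step 2: Sort degrees in non-increasing order:
  Degrees: [1, 1, 1, 0, 1] -> sorted: [1, 1, 1, 1, 0]

Degree sequence: [1, 1, 1, 1, 0]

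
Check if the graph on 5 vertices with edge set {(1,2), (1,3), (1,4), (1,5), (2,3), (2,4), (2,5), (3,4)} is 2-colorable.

Step 1: Attempt 2-coloring using BFS:
  Start at vertex 1, assign color 0
  Color vertex 2 with color 1 (neighbor of 1)
  Color vertex 3 with color 1 (neighbor of 1)
  Color vertex 4 with color 1 (neighbor of 1)
  Color vertex 5 with color 1 (neighbor of 1)

Step 2: Conflict found! Vertices 2 and 3 are adjacent but have the same color.
This means the graph contains an odd cycle.

The graph is NOT bipartite.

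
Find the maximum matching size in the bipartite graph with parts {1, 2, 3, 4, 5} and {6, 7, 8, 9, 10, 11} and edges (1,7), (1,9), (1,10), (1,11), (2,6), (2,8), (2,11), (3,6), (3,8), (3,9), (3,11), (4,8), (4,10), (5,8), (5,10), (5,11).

Step 1: List the neighbors of each left vertex:
  1: 7, 9, 10, 11
  2: 6, 8, 11
  3: 6, 8, 9, 11
  4: 8, 10
  5: 8, 10, 11

Step 2: Greedily match left vertices, then look for augmenting paths:
  Match 1 -- 7
  Match 2 -- 6
  Match 3 -- 8
  Match 4 -- 10
  Match 5 -- 11
  No augmenting path remains.

Step 3: Verify this is maximum:
  Matching size 5 = min(|L|, |R|) = min(5, 6), which is an upper bound, so this matching is maximum.

Maximum matching: {(1,7), (2,6), (3,8), (4,10), (5,11)}
Size: 5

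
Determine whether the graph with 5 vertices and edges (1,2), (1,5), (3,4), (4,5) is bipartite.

Step 1: Attempt 2-coloring using BFS:
  Start at vertex 1, assign color 0
  Color vertex 2 with color 1 (neighbor of 1)
  Color vertex 5 with color 1 (neighbor of 1)
  Color vertex 4 with color 0 (neighbor of 5)
  Color vertex 3 with color 1 (neighbor of 4)

Step 2: 2-coloring succeeded. No conflicts found.
  Set A (color 0): {1, 4}
  Set B (color 1): {2, 3, 5}

The graph is bipartite with partition {1, 4}, {2, 3, 5}.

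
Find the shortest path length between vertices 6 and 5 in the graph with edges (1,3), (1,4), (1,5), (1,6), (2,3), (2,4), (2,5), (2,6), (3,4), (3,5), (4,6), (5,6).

Step 1: Build adjacency list:
  1: 3, 4, 5, 6
  2: 3, 4, 5, 6
  3: 1, 2, 4, 5
  4: 1, 2, 3, 6
  5: 1, 2, 3, 6
  6: 1, 2, 4, 5

Step 2: BFS from vertex 6 to find shortest path to 5:
  vertex 1 reached at distance 1
  vertex 2 reached at distance 1
  vertex 4 reached at distance 1
  vertex 5 reached at distance 1

Step 3: Shortest path: 6 -> 5
Path length: 1 edge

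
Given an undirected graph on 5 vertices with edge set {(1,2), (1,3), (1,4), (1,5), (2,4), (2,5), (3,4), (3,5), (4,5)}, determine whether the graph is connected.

Step 1: Build adjacency list from edges:
  1: 2, 3, 4, 5
  2: 1, 4, 5
  3: 1, 4, 5
  4: 1, 2, 3, 5
  5: 1, 2, 3, 4

Step 2: Run BFS/DFS from vertex 1:
  Visited: {1, 2, 3, 4, 5}
  Reached 5 of 5 vertices

Step 3: All 5 vertices reached from vertex 1, so the graph is connected.
Answer: Yes, the graph is connected.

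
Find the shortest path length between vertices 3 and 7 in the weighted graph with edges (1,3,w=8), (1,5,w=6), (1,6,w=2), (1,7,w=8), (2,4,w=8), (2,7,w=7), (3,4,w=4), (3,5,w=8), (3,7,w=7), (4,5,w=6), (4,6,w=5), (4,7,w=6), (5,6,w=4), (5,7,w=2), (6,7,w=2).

Step 1: Build adjacency list with weights:
  1: 3(w=8), 5(w=6), 6(w=2), 7(w=8)
  2: 4(w=8), 7(w=7)
  3: 1(w=8), 4(w=4), 5(w=8), 7(w=7)
  4: 2(w=8), 3(w=4), 5(w=6), 6(w=5), 7(w=6)
  5: 1(w=6), 3(w=8), 4(w=6), 6(w=4), 7(w=2)
  6: 1(w=2), 4(w=5), 5(w=4), 7(w=2)
  7: 1(w=8), 2(w=7), 3(w=7), 4(w=6), 5(w=2), 6(w=2)

Step 2: Apply Dijkstra's algorithm from vertex 3:
  Visit vertex 3 (distance=0)
    Update dist[1] = 8
    Update dist[4] = 4
    Update dist[5] = 8
    Update dist[7] = 7
  Visit vertex 4 (distance=4)
    Update dist[2] = 12
    Update dist[6] = 9
  Visit vertex 7 (distance=7)

Step 3: Shortest path: 3 -> 7
Total weight: 7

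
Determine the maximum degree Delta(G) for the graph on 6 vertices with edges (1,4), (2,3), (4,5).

Step 1: Count edges incident to each vertex:
  deg(1) = 1 (neighbors: 4)
  deg(2) = 1 (neighbors: 3)
  deg(3) = 1 (neighbors: 2)
  deg(4) = 2 (neighbors: 1, 5)
  deg(5) = 1 (neighbors: 4)
  deg(6) = 0 (neighbors: none)

Step 2: Find maximum:
  max(1, 1, 1, 2, 1, 0) = 2 (vertex 4)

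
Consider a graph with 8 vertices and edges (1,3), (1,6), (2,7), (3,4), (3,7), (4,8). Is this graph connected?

Step 1: Build adjacency list from edges:
  1: 3, 6
  2: 7
  3: 1, 4, 7
  4: 3, 8
  5: (none)
  6: 1
  7: 2, 3
  8: 4

Step 2: Run BFS/DFS from vertex 1:
  Visited: {1, 3, 6, 4, 7, 8, 2}
  Reached 7 of 8 vertices

Step 3: Only 7 of 8 vertices reached. Graph is disconnected.
Connected components: {1, 2, 3, 4, 6, 7, 8}, {5}
Answer: No, the graph is not connected (2 components).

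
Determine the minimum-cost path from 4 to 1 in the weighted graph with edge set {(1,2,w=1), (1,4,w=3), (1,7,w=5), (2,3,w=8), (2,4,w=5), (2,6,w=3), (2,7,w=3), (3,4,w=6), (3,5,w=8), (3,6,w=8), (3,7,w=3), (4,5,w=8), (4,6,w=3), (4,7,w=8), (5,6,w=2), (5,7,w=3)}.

Step 1: Build adjacency list with weights:
  1: 2(w=1), 4(w=3), 7(w=5)
  2: 1(w=1), 3(w=8), 4(w=5), 6(w=3), 7(w=3)
  3: 2(w=8), 4(w=6), 5(w=8), 6(w=8), 7(w=3)
  4: 1(w=3), 2(w=5), 3(w=6), 5(w=8), 6(w=3), 7(w=8)
  5: 3(w=8), 4(w=8), 6(w=2), 7(w=3)
  6: 2(w=3), 3(w=8), 4(w=3), 5(w=2)
  7: 1(w=5), 2(w=3), 3(w=3), 4(w=8), 5(w=3)

Step 2: Apply Dijkstra's algorithm from vertex 4:
  Visit vertex 4 (distance=0)
    Update dist[1] = 3
    Update dist[2] = 5
    Update dist[3] = 6
    Update dist[5] = 8
    Update dist[6] = 3
    Update dist[7] = 8
  Visit vertex 1 (distance=3)
    Update dist[2] = 4

Step 3: Shortest path: 4 -> 1
Total weight: 3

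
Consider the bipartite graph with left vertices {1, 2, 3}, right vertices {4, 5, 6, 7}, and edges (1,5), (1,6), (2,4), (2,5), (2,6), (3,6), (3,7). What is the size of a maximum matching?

Step 1: List the neighbors of each left vertex:
  1: 5, 6
  2: 4, 5, 6
  3: 6, 7

Step 2: Greedily match left vertices, then look for augmenting paths:
  Match 1 -- 5
  Match 2 -- 4
  Match 3 -- 6
  No augmenting path remains.

Step 3: Verify this is maximum:
  Matching size 3 = min(|L|, |R|) = min(3, 4), which is an upper bound, so this matching is maximum.

Maximum matching: {(1,5), (2,4), (3,6)}
Size: 3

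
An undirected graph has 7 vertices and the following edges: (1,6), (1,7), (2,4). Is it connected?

Step 1: Build adjacency list from edges:
  1: 6, 7
  2: 4
  3: (none)
  4: 2
  5: (none)
  6: 1
  7: 1

Step 2: Run BFS/DFS from vertex 1:
  Visited: {1, 6, 7}
  Reached 3 of 7 vertices

Step 3: Only 3 of 7 vertices reached. Graph is disconnected.
Connected components: {1, 6, 7}, {2, 4}, {3}, {5}
Answer: No, the graph is not connected (4 components).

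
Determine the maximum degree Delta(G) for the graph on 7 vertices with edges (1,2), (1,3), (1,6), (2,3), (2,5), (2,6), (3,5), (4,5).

Step 1: Count edges incident to each vertex:
  deg(1) = 3 (neighbors: 2, 3, 6)
  deg(2) = 4 (neighbors: 1, 3, 5, 6)
  deg(3) = 3 (neighbors: 1, 2, 5)
  deg(4) = 1 (neighbors: 5)
  deg(5) = 3 (neighbors: 2, 3, 4)
  deg(6) = 2 (neighbors: 1, 2)
  deg(7) = 0 (neighbors: none)

Step 2: Find maximum:
  max(3, 4, 3, 1, 3, 2, 0) = 4 (vertex 2)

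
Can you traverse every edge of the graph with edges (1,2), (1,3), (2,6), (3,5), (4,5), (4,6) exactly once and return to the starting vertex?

Step 1: Find the degree of each vertex:
  deg(1) = 2
  deg(2) = 2
  deg(3) = 2
  deg(4) = 2
  deg(5) = 2
  deg(6) = 2

Step 2: Count vertices with odd degree:
  All vertices have even degree (0 odd-degree vertices)

Step 3: Apply Euler's theorem:
  - Eulerian circuit exists iff graph is connected and all vertices have even degree
  - Eulerian path exists iff graph is connected and has 0 or 2 odd-degree vertices

Graph is connected with 0 odd-degree vertices.
Both Eulerian circuit and Eulerian path exist.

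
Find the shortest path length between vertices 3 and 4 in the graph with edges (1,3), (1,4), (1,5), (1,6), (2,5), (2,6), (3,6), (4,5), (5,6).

Step 1: Build adjacency list:
  1: 3, 4, 5, 6
  2: 5, 6
  3: 1, 6
  4: 1, 5
  5: 1, 2, 4, 6
  6: 1, 2, 3, 5

Step 2: BFS from vertex 3 to find shortest path to 4:
  vertex 1 reached at distance 1
  vertex 6 reached at distance 1
  vertex 4 reached at distance 2

Step 3: Shortest path: 3 -> 1 -> 4
Path length: 2 edges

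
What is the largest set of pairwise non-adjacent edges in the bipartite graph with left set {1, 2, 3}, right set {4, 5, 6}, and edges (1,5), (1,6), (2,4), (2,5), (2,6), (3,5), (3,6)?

Step 1: List the neighbors of each left vertex:
  1: 5, 6
  2: 4, 5, 6
  3: 5, 6

Step 2: Greedily match left vertices, then look for augmenting paths:
  Match 1 -- 5
  Match 2 -- 4
  Match 3 -- 6
  No augmenting path remains.

Step 3: Verify this is maximum:
  Matching size 3 = min(|L|, |R|) = min(3, 3), which is an upper bound, so this matching is maximum.

Maximum matching: {(1,5), (2,4), (3,6)}
Size: 3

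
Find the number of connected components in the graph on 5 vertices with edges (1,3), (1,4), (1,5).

Step 1: Build adjacency list from edges:
  1: 3, 4, 5
  2: (none)
  3: 1
  4: 1
  5: 1

Step 2: Run BFS/DFS from vertex 1:
  Visited: {1, 3, 4, 5}
  Reached 4 of 5 vertices

Step 3: Only 4 of 5 vertices reached. Graph is disconnected.
Connected components: {1, 3, 4, 5}, {2}
Number of connected components: 2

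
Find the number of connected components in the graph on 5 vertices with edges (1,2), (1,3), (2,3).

Step 1: Build adjacency list from edges:
  1: 2, 3
  2: 1, 3
  3: 1, 2
  4: (none)
  5: (none)

Step 2: Run BFS/DFS from vertex 1:
  Visited: {1, 2, 3}
  Reached 3 of 5 vertices

Step 3: Only 3 of 5 vertices reached. Graph is disconnected.
Connected components: {1, 2, 3}, {4}, {5}
Number of connected components: 3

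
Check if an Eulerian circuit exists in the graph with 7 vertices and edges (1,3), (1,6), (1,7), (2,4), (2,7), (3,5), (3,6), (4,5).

Step 1: Find the degree of each vertex:
  deg(1) = 3
  deg(2) = 2
  deg(3) = 3
  deg(4) = 2
  deg(5) = 2
  deg(6) = 2
  deg(7) = 2

Step 2: Count vertices with odd degree:
  Odd-degree vertices: 1, 3 (2 total)

Step 3: Apply Euler's theorem:
  - Eulerian circuit exists iff graph is connected and all vertices have even degree
  - Eulerian path exists iff graph is connected and has 0 or 2 odd-degree vertices

Graph is connected with exactly 2 odd-degree vertices (1, 3).
Eulerian path exists (starting and ending at the odd-degree vertices), but no Eulerian circuit.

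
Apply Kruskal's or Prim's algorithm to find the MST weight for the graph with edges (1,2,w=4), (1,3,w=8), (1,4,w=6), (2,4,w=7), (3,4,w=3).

Apply Kruskal's algorithm (sort edges by weight, add if no cycle):

Sorted edges by weight:
  (3,4) w=3
  (1,2) w=4
  (1,4) w=6
  (2,4) w=7
  (1,3) w=8

Add edge (3,4) w=3 -- no cycle. Running total: 3
Add edge (1,2) w=4 -- no cycle. Running total: 7
Add edge (1,4) w=6 -- no cycle. Running total: 13

MST edges: (3,4,w=3), (1,2,w=4), (1,4,w=6)
Total MST weight: 3 + 4 + 6 = 13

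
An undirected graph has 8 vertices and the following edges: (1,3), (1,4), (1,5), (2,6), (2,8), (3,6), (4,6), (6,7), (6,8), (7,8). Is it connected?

Step 1: Build adjacency list from edges:
  1: 3, 4, 5
  2: 6, 8
  3: 1, 6
  4: 1, 6
  5: 1
  6: 2, 3, 4, 7, 8
  7: 6, 8
  8: 2, 6, 7

Step 2: Run BFS/DFS from vertex 1:
  Visited: {1, 3, 4, 5, 6, 2, 7, 8}
  Reached 8 of 8 vertices

Step 3: All 8 vertices reached from vertex 1, so the graph is connected.
Answer: Yes, the graph is connected.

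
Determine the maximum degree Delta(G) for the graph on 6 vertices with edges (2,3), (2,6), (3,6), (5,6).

Step 1: Count edges incident to each vertex:
  deg(1) = 0 (neighbors: none)
  deg(2) = 2 (neighbors: 3, 6)
  deg(3) = 2 (neighbors: 2, 6)
  deg(4) = 0 (neighbors: none)
  deg(5) = 1 (neighbors: 6)
  deg(6) = 3 (neighbors: 2, 3, 5)

Step 2: Find maximum:
  max(0, 2, 2, 0, 1, 3) = 3 (vertex 6)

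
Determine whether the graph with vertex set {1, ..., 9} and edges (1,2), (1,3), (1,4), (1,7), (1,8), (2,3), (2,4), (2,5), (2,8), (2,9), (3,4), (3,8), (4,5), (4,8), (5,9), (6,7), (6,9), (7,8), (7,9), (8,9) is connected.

Step 1: Build adjacency list from edges:
  1: 2, 3, 4, 7, 8
  2: 1, 3, 4, 5, 8, 9
  3: 1, 2, 4, 8
  4: 1, 2, 3, 5, 8
  5: 2, 4, 9
  6: 7, 9
  7: 1, 6, 8, 9
  8: 1, 2, 3, 4, 7, 9
  9: 2, 5, 6, 7, 8

Step 2: Run BFS/DFS from vertex 1:
  Visited: {1, 2, 3, 4, 7, 8, 5, 9, 6}
  Reached 9 of 9 vertices

Step 3: All 9 vertices reached from vertex 1, so the graph is connected.
Answer: Yes, the graph is connected.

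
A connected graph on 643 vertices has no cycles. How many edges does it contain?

A tree on n vertices always has exactly n - 1 edges.
For n = 643: edges = 643 - 1 = 642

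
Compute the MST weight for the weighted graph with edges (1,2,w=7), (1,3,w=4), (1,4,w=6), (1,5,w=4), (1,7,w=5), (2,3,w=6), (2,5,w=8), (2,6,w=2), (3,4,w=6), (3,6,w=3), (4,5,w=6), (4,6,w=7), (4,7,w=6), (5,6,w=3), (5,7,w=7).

Apply Kruskal's algorithm (sort edges by weight, add if no cycle):

Sorted edges by weight:
  (2,6) w=2
  (3,6) w=3
  (5,6) w=3
  (1,3) w=4
  (1,5) w=4
  (1,7) w=5
  (1,4) w=6
  (2,3) w=6
  (3,4) w=6
  (4,5) w=6
  (4,7) w=6
  (1,2) w=7
  (4,6) w=7
  (5,7) w=7
  (2,5) w=8

Add edge (2,6) w=2 -- no cycle. Running total: 2
Add edge (3,6) w=3 -- no cycle. Running total: 5
Add edge (5,6) w=3 -- no cycle. Running total: 8
Add edge (1,3) w=4 -- no cycle. Running total: 12
Skip edge (1,5) w=4 -- would create cycle
Add edge (1,7) w=5 -- no cycle. Running total: 17
Add edge (1,4) w=6 -- no cycle. Running total: 23

MST edges: (2,6,w=2), (3,6,w=3), (5,6,w=3), (1,3,w=4), (1,7,w=5), (1,4,w=6)
Total MST weight: 2 + 3 + 3 + 4 + 5 + 6 = 23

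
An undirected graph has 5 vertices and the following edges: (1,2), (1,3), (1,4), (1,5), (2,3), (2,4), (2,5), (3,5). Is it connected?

Step 1: Build adjacency list from edges:
  1: 2, 3, 4, 5
  2: 1, 3, 4, 5
  3: 1, 2, 5
  4: 1, 2
  5: 1, 2, 3

Step 2: Run BFS/DFS from vertex 1:
  Visited: {1, 2, 3, 4, 5}
  Reached 5 of 5 vertices

Step 3: All 5 vertices reached from vertex 1, so the graph is connected.
Answer: Yes, the graph is connected.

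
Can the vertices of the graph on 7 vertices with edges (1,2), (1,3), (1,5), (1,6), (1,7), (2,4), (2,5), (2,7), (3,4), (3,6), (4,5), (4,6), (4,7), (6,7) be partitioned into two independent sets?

Step 1: Attempt 2-coloring using BFS:
  Start at vertex 1, assign color 0
  Color vertex 2 with color 1 (neighbor of 1)
  Color vertex 3 with color 1 (neighbor of 1)
  Color vertex 5 with color 1 (neighbor of 1)
  Color vertex 6 with color 1 (neighbor of 1)
  Color vertex 7 with color 1 (neighbor of 1)
  Color vertex 4 with color 0 (neighbor of 2)

Step 2: Conflict found! Vertices 2 and 5 are adjacent but have the same color.
This means the graph contains an odd cycle.

The graph is NOT bipartite.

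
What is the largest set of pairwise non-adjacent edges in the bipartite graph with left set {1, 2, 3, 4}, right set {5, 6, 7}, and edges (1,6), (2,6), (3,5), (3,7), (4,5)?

Step 1: List the neighbors of each left vertex:
  1: 6
  2: 6
  3: 5, 7
  4: 5

Step 2: Greedily match left vertices, then look for augmenting paths:
  Match 1 -- 6
  Match 3 -- 7
  Match 4 -- 5
  No augmenting path remains.

Step 3: Verify this is maximum:
  Matching size 3 = min(|L|, |R|) = min(4, 3), which is an upper bound, so this matching is maximum.

Maximum matching: {(1,6), (3,7), (4,5)}
Size: 3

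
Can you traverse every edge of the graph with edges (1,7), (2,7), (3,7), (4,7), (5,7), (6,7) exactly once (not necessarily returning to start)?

Step 1: Find the degree of each vertex:
  deg(1) = 1
  deg(2) = 1
  deg(3) = 1
  deg(4) = 1
  deg(5) = 1
  deg(6) = 1
  deg(7) = 6

Step 2: Count vertices with odd degree:
  Odd-degree vertices: 1, 2, 3, 4, 5, 6 (6 total)

Step 3: Apply Euler's theorem:
  - Eulerian circuit exists iff graph is connected and all vertices have even degree
  - Eulerian path exists iff graph is connected and has 0 or 2 odd-degree vertices

Graph has 6 odd-degree vertices (need 0 or 2).
Neither Eulerian path nor Eulerian circuit exists.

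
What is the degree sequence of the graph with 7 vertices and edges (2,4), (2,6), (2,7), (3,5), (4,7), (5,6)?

Step 1: Count edges incident to each vertex:
  deg(1) = 0 (neighbors: none)
  deg(2) = 3 (neighbors: 4, 6, 7)
  deg(3) = 1 (neighbors: 5)
  deg(4) = 2 (neighbors: 2, 7)
  deg(5) = 2 (neighbors: 3, 6)
  deg(6) = 2 (neighbors: 2, 5)
  deg(7) = 2 (neighbors: 2, 4)

Step 2: Sort degrees in non-increasing order:
  Degrees: [0, 3, 1, 2, 2, 2, 2] -> sorted: [3, 2, 2, 2, 2, 1, 0]

Degree sequence: [3, 2, 2, 2, 2, 1, 0]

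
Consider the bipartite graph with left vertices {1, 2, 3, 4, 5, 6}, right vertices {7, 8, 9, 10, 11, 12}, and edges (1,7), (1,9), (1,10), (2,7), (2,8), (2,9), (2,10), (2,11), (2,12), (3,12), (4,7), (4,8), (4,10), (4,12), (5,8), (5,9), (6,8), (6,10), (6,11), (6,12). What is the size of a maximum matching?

Step 1: List the neighbors of each left vertex:
  1: 7, 9, 10
  2: 7, 8, 9, 10, 11, 12
  3: 12
  4: 7, 8, 10, 12
  5: 8, 9
  6: 8, 10, 11, 12

Step 2: Greedily match left vertices, then look for augmenting paths:
  Match 1 -- 7
  Match 2 -- 8
  Match 3 -- 12
  Match 4 -- 10
  Match 5 -- 9
  Match 6 -- 11
  No augmenting path remains.

Step 3: Verify this is maximum:
  Matching size 6 = min(|L|, |R|) = min(6, 6), which is an upper bound, so this matching is maximum.

Maximum matching: {(1,7), (2,8), (3,12), (4,10), (5,9), (6,11)}
Size: 6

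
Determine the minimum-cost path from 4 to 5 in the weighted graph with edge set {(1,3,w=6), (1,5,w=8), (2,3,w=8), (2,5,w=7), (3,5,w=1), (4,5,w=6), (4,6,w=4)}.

Step 1: Build adjacency list with weights:
  1: 3(w=6), 5(w=8)
  2: 3(w=8), 5(w=7)
  3: 1(w=6), 2(w=8), 5(w=1)
  4: 5(w=6), 6(w=4)
  5: 1(w=8), 2(w=7), 3(w=1), 4(w=6)
  6: 4(w=4)

Step 2: Apply Dijkstra's algorithm from vertex 4:
  Visit vertex 4 (distance=0)
    Update dist[5] = 6
    Update dist[6] = 4
  Visit vertex 6 (distance=4)
  Visit vertex 5 (distance=6)
    Update dist[1] = 14
    Update dist[2] = 13
    Update dist[3] = 7

Step 3: Shortest path: 4 -> 5
Total weight: 6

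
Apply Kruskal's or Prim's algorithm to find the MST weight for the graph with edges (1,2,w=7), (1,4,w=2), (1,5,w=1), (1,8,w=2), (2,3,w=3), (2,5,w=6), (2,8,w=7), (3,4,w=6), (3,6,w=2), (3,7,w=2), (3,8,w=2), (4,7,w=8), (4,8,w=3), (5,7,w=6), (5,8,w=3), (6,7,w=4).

Apply Kruskal's algorithm (sort edges by weight, add if no cycle):

Sorted edges by weight:
  (1,5) w=1
  (1,4) w=2
  (1,8) w=2
  (3,7) w=2
  (3,6) w=2
  (3,8) w=2
  (2,3) w=3
  (4,8) w=3
  (5,8) w=3
  (6,7) w=4
  (2,5) w=6
  (3,4) w=6
  (5,7) w=6
  (1,2) w=7
  (2,8) w=7
  (4,7) w=8

Add edge (1,5) w=1 -- no cycle. Running total: 1
Add edge (1,4) w=2 -- no cycle. Running total: 3
Add edge (1,8) w=2 -- no cycle. Running total: 5
Add edge (3,7) w=2 -- no cycle. Running total: 7
Add edge (3,6) w=2 -- no cycle. Running total: 9
Add edge (3,8) w=2 -- no cycle. Running total: 11
Add edge (2,3) w=3 -- no cycle. Running total: 14

MST edges: (1,5,w=1), (1,4,w=2), (1,8,w=2), (3,7,w=2), (3,6,w=2), (3,8,w=2), (2,3,w=3)
Total MST weight: 1 + 2 + 2 + 2 + 2 + 2 + 3 = 14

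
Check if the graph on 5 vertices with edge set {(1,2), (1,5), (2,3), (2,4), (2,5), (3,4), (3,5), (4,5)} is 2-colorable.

Step 1: Attempt 2-coloring using BFS:
  Start at vertex 1, assign color 0
  Color vertex 2 with color 1 (neighbor of 1)
  Color vertex 5 with color 1 (neighbor of 1)
  Color vertex 3 with color 0 (neighbor of 2)
  Color vertex 4 with color 0 (neighbor of 2)

Step 2: Conflict found! Vertices 2 and 5 are adjacent but have the same color.
This means the graph contains an odd cycle.

The graph is NOT bipartite.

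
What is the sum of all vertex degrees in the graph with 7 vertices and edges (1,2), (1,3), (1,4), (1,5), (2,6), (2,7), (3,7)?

Step 1: Count edges incident to each vertex:
  deg(1) = 4 (neighbors: 2, 3, 4, 5)
  deg(2) = 3 (neighbors: 1, 6, 7)
  deg(3) = 2 (neighbors: 1, 7)
  deg(4) = 1 (neighbors: 1)
  deg(5) = 1 (neighbors: 1)
  deg(6) = 1 (neighbors: 2)
  deg(7) = 2 (neighbors: 2, 3)

Step 2: Sum all degrees:
  4 + 3 + 2 + 1 + 1 + 1 + 2 = 14

Verification: sum of degrees = 2 * |E| = 2 * 7 = 14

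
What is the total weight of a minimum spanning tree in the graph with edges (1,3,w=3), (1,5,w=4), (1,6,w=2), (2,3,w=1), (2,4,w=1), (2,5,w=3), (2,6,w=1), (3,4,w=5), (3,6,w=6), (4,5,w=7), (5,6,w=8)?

Apply Kruskal's algorithm (sort edges by weight, add if no cycle):

Sorted edges by weight:
  (2,4) w=1
  (2,3) w=1
  (2,6) w=1
  (1,6) w=2
  (1,3) w=3
  (2,5) w=3
  (1,5) w=4
  (3,4) w=5
  (3,6) w=6
  (4,5) w=7
  (5,6) w=8

Add edge (2,4) w=1 -- no cycle. Running total: 1
Add edge (2,3) w=1 -- no cycle. Running total: 2
Add edge (2,6) w=1 -- no cycle. Running total: 3
Add edge (1,6) w=2 -- no cycle. Running total: 5
Skip edge (1,3) w=3 -- would create cycle
Add edge (2,5) w=3 -- no cycle. Running total: 8

MST edges: (2,4,w=1), (2,3,w=1), (2,6,w=1), (1,6,w=2), (2,5,w=3)
Total MST weight: 1 + 1 + 1 + 2 + 3 = 8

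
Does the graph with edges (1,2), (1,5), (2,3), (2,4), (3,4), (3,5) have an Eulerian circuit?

Step 1: Find the degree of each vertex:
  deg(1) = 2
  deg(2) = 3
  deg(3) = 3
  deg(4) = 2
  deg(5) = 2

Step 2: Count vertices with odd degree:
  Odd-degree vertices: 2, 3 (2 total)

Step 3: Apply Euler's theorem:
  - Eulerian circuit exists iff graph is connected and all vertices have even degree
  - Eulerian path exists iff graph is connected and has 0 or 2 odd-degree vertices

Graph is connected with exactly 2 odd-degree vertices (2, 3).
Eulerian path exists (starting and ending at the odd-degree vertices), but no Eulerian circuit.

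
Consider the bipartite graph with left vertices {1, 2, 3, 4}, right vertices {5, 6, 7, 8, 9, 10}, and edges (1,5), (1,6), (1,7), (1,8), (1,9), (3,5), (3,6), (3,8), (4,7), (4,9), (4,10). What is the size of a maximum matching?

Step 1: List the neighbors of each left vertex:
  1: 5, 6, 7, 8, 9
  2: (none)
  3: 5, 6, 8
  4: 7, 9, 10

Step 2: Greedily match left vertices, then look for augmenting paths:
  Match 1 -- 5
  Match 3 -- 6
  Match 4 -- 7
  No augmenting path remains.

Step 3: Verify this is maximum:
  Matching has size 3. The vertex set {1, 3, 4} covers every edge and has size 3; any matching has at most one edge per cover vertex, so 3 is maximum (König's theorem).

Maximum matching: {(1,5), (3,6), (4,7)}
Size: 3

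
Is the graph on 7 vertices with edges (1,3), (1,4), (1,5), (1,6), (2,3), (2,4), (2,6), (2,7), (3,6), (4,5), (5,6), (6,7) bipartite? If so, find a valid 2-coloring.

Step 1: Attempt 2-coloring using BFS:
  Start at vertex 1, assign color 0
  Color vertex 3 with color 1 (neighbor of 1)
  Color vertex 4 with color 1 (neighbor of 1)
  Color vertex 5 with color 1 (neighbor of 1)
  Color vertex 6 with color 1 (neighbor of 1)
  Color vertex 2 with color 0 (neighbor of 3)

Step 2: Conflict found! Vertices 3 and 6 are adjacent but have the same color.
This means the graph contains an odd cycle.

The graph is NOT bipartite.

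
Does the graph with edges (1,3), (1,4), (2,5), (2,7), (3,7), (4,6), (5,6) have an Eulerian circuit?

Step 1: Find the degree of each vertex:
  deg(1) = 2
  deg(2) = 2
  deg(3) = 2
  deg(4) = 2
  deg(5) = 2
  deg(6) = 2
  deg(7) = 2

Step 2: Count vertices with odd degree:
  All vertices have even degree (0 odd-degree vertices)

Step 3: Apply Euler's theorem:
  - Eulerian circuit exists iff graph is connected and all vertices have even degree
  - Eulerian path exists iff graph is connected and has 0 or 2 odd-degree vertices

Graph is connected with 0 odd-degree vertices.
Both Eulerian circuit and Eulerian path exist.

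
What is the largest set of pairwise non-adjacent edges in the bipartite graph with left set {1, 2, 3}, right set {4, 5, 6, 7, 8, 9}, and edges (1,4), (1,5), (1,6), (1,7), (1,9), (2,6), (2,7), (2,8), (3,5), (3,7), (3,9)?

Step 1: List the neighbors of each left vertex:
  1: 4, 5, 6, 7, 9
  2: 6, 7, 8
  3: 5, 7, 9

Step 2: Greedily match left vertices, then look for augmenting paths:
  Match 1 -- 4
  Match 2 -- 6
  Match 3 -- 5
  No augmenting path remains.

Step 3: Verify this is maximum:
  Matching size 3 = min(|L|, |R|) = min(3, 6), which is an upper bound, so this matching is maximum.

Maximum matching: {(1,4), (2,6), (3,5)}
Size: 3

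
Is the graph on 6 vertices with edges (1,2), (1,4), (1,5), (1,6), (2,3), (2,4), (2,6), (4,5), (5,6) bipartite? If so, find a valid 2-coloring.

Step 1: Attempt 2-coloring using BFS:
  Start at vertex 1, assign color 0
  Color vertex 2 with color 1 (neighbor of 1)
  Color vertex 4 with color 1 (neighbor of 1)
  Color vertex 5 with color 1 (neighbor of 1)
  Color vertex 6 with color 1 (neighbor of 1)
  Color vertex 3 with color 0 (neighbor of 2)

Step 2: Conflict found! Vertices 2 and 4 are adjacent but have the same color.
This means the graph contains an odd cycle.

The graph is NOT bipartite.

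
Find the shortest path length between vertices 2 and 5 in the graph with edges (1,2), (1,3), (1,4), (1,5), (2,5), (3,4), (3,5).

Step 1: Build adjacency list:
  1: 2, 3, 4, 5
  2: 1, 5
  3: 1, 4, 5
  4: 1, 3
  5: 1, 2, 3

Step 2: BFS from vertex 2 to find shortest path to 5:
  vertex 1 reached at distance 1
  vertex 5 reached at distance 1

Step 3: Shortest path: 2 -> 5
Path length: 1 edge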